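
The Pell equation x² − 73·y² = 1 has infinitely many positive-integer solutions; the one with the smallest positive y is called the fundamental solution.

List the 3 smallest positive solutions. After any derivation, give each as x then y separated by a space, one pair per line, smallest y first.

2281249 267000
10408194000001 1218186966000
47487364308614281249 5557975596000801000

[8; 1,1,5,5,1,1,16] for √73; ℓ=7 ⇒ convergent index 13
a_0=8:  p_0=8·1+0=8,  q_0=8·0+1=1
…
a_4=5:  p_4=5·94+17=487,  q_4=5·11+2=57
a_5=1:  p_5=1·487+94=581,  q_5=1·57+11=68
a_6=1:  p_6=1·581+487=1068,  q_6=1·68+57=125
…
a_9=1:  p_9=1·18737+17669=36406,  q_9=1·2193+2068=4261
…
a_11=5:  p_11=5·200767+36406=1040241,  q_11=5·23498+4261=121751
a_12=1:  p_12=1·1040241+200767=1241008,  q_12=1·121751+23498=145249
a_13=1:  p_13=1·1241008+1040241=2281249,  q_13=1·145249+121751=267000
(x₁, y₁) = (2281249, 267000);  2281249² − 73·267000² = 1 ✓
(2281249+267000√73)^2 = 10408194000001 + 1218186966000√73
(2281249+267000√73)^3 = 47487364308614281249 + 5557975596000801000√73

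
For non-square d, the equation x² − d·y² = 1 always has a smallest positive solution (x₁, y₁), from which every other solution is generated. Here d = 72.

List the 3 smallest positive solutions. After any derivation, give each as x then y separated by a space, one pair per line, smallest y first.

d=72: √d = [8; 2,16] (ℓ=2, even), read p_1/q_1
a_0=8:  p_0=8·1+0=8,  q_0=8·0+1=1
a_1=2:  p_1=2·8+1=17,  q_1=2·1+0=2
(x₁, y₁) = (17, 2);  17² − 72·2² = 1 ✓
(x_2, y_2) = (17·17 + 72·2·2, 17·2 + 2·17) = (577, 68)
(x_3, y_3) = (17·577 + 72·2·68, 17·68 + 2·577) = (19601, 2310)

17 2
577 68
19601 2310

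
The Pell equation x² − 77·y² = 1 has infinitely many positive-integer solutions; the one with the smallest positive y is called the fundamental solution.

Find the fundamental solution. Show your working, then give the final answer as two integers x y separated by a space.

351 40

d=77: √d = [8; 1,3,2,3,1,16] (ℓ=6, even), read p_5/q_5
step 0: (8, 1)  from 8·(1,0) + (0,1)
…
step 2: (35, 4)  from 3·(9,1) + (8,1)
…
step 4: (272, 31)  from 3·(79,9) + (35,4)
step 5: (351, 40)  from 1·(272,31) + (79,9)
fundamental: x₁=351, y₁=40  (since 123201 − 77·1600 = 1)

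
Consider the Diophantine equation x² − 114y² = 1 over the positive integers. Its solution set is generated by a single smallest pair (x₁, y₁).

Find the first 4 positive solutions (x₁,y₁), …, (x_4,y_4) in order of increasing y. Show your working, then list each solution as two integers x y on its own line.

1025 96
2101249 196800
4307559425 403439904
8830494720001 827051606400

[10; 1,2,10,2,1,20] for √114; ℓ=6 ⇒ convergent index 5
step 0: (10, 1)  from 10·(1,0) + (0,1)
step 1: (11, 1)  from 1·(10,1) + (1,0)
…
step 4: (694, 65)  from 2·(331,31) + (32,3)
step 5: (1025, 96)  from 1·(694,65) + (331,31)
fundamental: x₁=1025, y₁=96  (since 1050625 − 114·9216 = 1)
(1025+96√114)^2 = 2101249 + 196800√114
(1025+96√114)^3 = 4307559425 + 403439904√114
(1025+96√114)^4 = 8830494720001 + 827051606400√114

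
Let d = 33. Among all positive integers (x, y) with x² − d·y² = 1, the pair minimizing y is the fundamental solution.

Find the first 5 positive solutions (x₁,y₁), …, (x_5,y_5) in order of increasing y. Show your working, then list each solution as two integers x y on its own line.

23 4
1057 184
48599 8460
2234497 388976
102738263 17884436

[5; 1,2,1,10] for √33; ℓ=4 ⇒ convergent index 3
a_0=5:  p_0=5·1+0=5,  q_0=5·0+1=1
a_1=1:  p_1=1·5+1=6,  q_1=1·1+0=1
a_2=2:  p_2=2·6+5=17,  q_2=2·1+1=3
a_3=1:  p_3=1·17+6=23,  q_3=1·3+1=4
→ (23, 4).  Check: 23²=529, 33·4²=528, difference 1.
k=2:  x_2 = 23·23+33·4·4 = 1057,  y_2 = 23·4+4·23 = 184
k=3:  x_3 = 23·1057+33·4·184 = 48599,  y_3 = 23·184+4·1057 = 8460
k=4:  x_4 = 23·48599+33·4·8460 = 2234497,  y_4 = 23·8460+4·48599 = 388976
k=5:  x_5 = 23·2234497+33·4·388976 = 102738263,  y_5 = 23·388976+4·2234497 = 17884436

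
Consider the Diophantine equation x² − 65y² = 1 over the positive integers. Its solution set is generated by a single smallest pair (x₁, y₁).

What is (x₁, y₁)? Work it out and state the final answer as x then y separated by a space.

√65 = [8; 16, …], period ℓ=1 (odd) → k=1
step 0: (8, 1)  from 8·(1,0) + (0,1)
step 1: (129, 16)  from 16·(8,1) + (1,0)
→ (129, 16).  Check: 129²=16641, 65·16²=16640, difference 1.

129 16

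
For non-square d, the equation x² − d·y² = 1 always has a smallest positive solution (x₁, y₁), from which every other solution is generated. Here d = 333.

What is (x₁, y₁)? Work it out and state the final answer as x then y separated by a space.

[18; 4,36] for √333; ℓ=2 ⇒ convergent index 1
i=0: a=18 ⇒ p=18, q=1
i=1: a=4 ⇒ p=73, q=4
fundamental: x₁=73, y₁=4  (since 5329 − 333·16 = 1)

73 4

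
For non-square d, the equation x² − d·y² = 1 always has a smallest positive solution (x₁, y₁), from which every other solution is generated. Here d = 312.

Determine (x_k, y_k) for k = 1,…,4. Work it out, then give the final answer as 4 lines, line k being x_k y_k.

[17; 1,1,1,34] for √312; ℓ=4 ⇒ convergent index 3
k=0  a_k=17  p_k/q_k = 17/1
k=1  a_k=1  p_k/q_k = 18/1
k=2  a_k=1  p_k/q_k = 35/2
k=3  a_k=1  p_k/q_k = 53/3
(x₁, y₁) = (53, 3);  53² − 312·3² = 1 ✓
(x_2, y_2) = (53·53 + 312·3·3, 53·3 + 3·53) = (5617, 318)
(x_3, y_3) = (53·5617 + 312·3·318, 53·318 + 3·5617) = (595349, 33705)
(x_4, y_4) = (53·595349 + 312·3·33705, 53·33705 + 3·595349) = (63101377, 3572412)

53 3
5617 318
595349 33705
63101377 3572412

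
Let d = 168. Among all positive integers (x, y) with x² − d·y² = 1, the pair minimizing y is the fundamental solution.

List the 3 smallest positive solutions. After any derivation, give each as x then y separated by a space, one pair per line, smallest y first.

√168 → a₀=12, period (1,24); ℓ=2 even so k=1
step 0: (12, 1)  from 12·(1,0) + (0,1)
step 1: (13, 1)  from 1·(12,1) + (1,0)
fundamental: x₁=13, y₁=1  (since 169 − 168·1 = 1)
k=2:  x_2 = 13·13+168·1·1 = 337,  y_2 = 13·1+1·13 = 26
k=3:  x_3 = 13·337+168·1·26 = 8749,  y_3 = 13·26+1·337 = 675

13 1
337 26
8749 675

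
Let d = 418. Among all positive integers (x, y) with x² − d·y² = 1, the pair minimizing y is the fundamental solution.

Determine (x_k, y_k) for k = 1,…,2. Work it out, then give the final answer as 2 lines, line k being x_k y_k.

33857 1656
2292592897 112134384

d=418: √d = [20; 2,4,20,4,2,40] (ℓ=6, even), read p_5/q_5
k=0  a_k=20  p_k/q_k = 20/1
…
k=4  a_k=4  p_k/q_k = 15068/737
k=5  a_k=2  p_k/q_k = 33857/1656
→ (33857, 1656).  Check: 33857²=1146296449, 418·1656²=1146296448, difference 1.
k=2:  x_2 = 33857·33857+418·1656·1656 = 2292592897,  y_2 = 33857·1656+1656·33857 = 112134384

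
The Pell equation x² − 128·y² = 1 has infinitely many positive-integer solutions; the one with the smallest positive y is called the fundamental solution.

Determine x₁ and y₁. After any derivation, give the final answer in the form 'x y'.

577 51

√128 → a₀=11, period (3,5,3,22); ℓ=4 even so k=3
step 0: (11, 1)  from 11·(1,0) + (0,1)
…
step 2: (181, 16)  from 5·(34,3) + (11,1)
step 3: (577, 51)  from 3·(181,16) + (34,3)
fundamental: x₁=577, y₁=51  (since 332929 − 128·2601 = 1)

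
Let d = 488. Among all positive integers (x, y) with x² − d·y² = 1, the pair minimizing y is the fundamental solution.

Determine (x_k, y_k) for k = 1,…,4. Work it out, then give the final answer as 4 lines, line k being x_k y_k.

243 11
118097 5346
57394899 2598145
27893802817 1262693124

√488 → a₀=22, period (11,44); ℓ=2 even so k=1
step 0: (22, 1)  from 22·(1,0) + (0,1)
step 1: (243, 11)  from 11·(22,1) + (1,0)
(x₁, y₁) = (243, 11);  243² − 488·11² = 1 ✓
n=2: (243,11)∘(243,11) = (243·243+488·11·11, 243·11+11·243) = (118097,5346)
n=3: (118097,5346)∘(243,11) = (243·118097+488·11·5346, 243·5346+11·118097) = (57394899,2598145)
n=4: (57394899,2598145)∘(243,11) = (243·57394899+488·11·2598145, 243·2598145+11·57394899) = (27893802817,1262693124)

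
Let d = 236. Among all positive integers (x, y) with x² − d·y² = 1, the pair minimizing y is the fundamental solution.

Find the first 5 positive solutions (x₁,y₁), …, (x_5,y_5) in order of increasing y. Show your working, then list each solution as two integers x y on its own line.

561799 36570
631236232801 41089978860
709255768702176199 46168618067101710
796918363201596536611201 51874966922918257173720
895415879055878209574570044999 58286609084610939305810342850

d=236: √d = [15; 2,1,3,5,1,6,1,5,3,1,2,30] (ℓ=12, even), read p_11/q_11
k=0  a_k=15  p_k/q_k = 15/1
…
k=2  a_k=1  p_k/q_k = 46/3
…
k=7  a_k=1  p_k/q_k = 8311/541
…
k=10  a_k=1  p_k/q_k = 203535/13249
k=11  a_k=2  p_k/q_k = 561799/36570
→ (561799, 36570).  Check: 561799²=315618116401, 236·36570²=315618116400, difference 1.
k=2:  x_2 = 561799·561799+236·36570·36570 = 631236232801,  y_2 = 561799·36570+36570·561799 = 41089978860
k=3:  x_3 = 561799·631236232801+236·36570·41089978860 = 709255768702176199,  y_3 = 561799·41089978860+36570·631236232801 = 46168618067101710
k=4:  x_4 = 561799·709255768702176199+236·36570·46168618067101710 = 796918363201596536611201,  y_4 = 561799·46168618067101710+36570·709255768702176199 = 51874966922918257173720
k=5:  x_5 = 561799·796918363201596536611201+236·36570·51874966922918257173720 = 895415879055878209574570044999,  y_5 = 561799·51874966922918257173720+36570·796918363201596536611201 = 58286609084610939305810342850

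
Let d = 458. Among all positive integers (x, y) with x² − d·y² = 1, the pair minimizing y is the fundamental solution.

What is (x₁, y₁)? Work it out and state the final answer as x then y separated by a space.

22899 1070

[21; 2,2,42] for √458; ℓ=3 ⇒ convergent index 5
i=0: a=21 ⇒ p=21, q=1
…
i=4: a=2 ⇒ p=9181, q=429
i=5: a=2 ⇒ p=22899, q=1070
(x₁, y₁) = (22899, 1070);  22899² − 458·1070² = 1 ✓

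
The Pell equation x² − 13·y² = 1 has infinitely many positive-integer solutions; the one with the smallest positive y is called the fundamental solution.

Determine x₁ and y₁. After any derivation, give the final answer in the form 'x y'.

[3; 1,1,1,1,6] for √13; ℓ=5 ⇒ convergent index 9
i=0: a=3 ⇒ p=3, q=1
…
i=2: a=1 ⇒ p=7, q=2
i=3: a=1 ⇒ p=11, q=3
…
i=8: a=1 ⇒ p=393, q=109
i=9: a=1 ⇒ p=649, q=180
→ (649, 180).  Check: 649²=421201, 13·180²=421200, difference 1.

649 180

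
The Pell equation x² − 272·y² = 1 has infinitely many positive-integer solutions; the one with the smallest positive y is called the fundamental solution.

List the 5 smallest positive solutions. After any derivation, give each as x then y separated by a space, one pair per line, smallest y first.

[16; 2,32] for √272; ℓ=2 ⇒ convergent index 1
k=0  a_k=16  p_k/q_k = 16/1
k=1  a_k=2  p_k/q_k = 33/2
→ (33, 2).  Check: 33²=1089, 272·2²=1088, difference 1.
n=2: (33,2)∘(33,2) = (33·33+272·2·2, 33·2+2·33) = (2177,132)
n=3: (2177,132)∘(33,2) = (33·2177+272·2·132, 33·132+2·2177) = (143649,8710)
n=4: (143649,8710)∘(33,2) = (33·143649+272·2·8710, 33·8710+2·143649) = (9478657,574728)
n=5: (9478657,574728)∘(33,2) = (33·9478657+272·2·574728, 33·574728+2·9478657) = (625447713,37923338)

33 2
2177 132
143649 8710
9478657 574728
625447713 37923338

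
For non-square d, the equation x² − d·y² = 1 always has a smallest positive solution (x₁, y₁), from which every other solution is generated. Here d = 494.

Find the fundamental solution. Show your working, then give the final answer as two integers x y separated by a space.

73035 3286

√494 = [22; 4,2,2,1,2,1,2,2,4,44, …], period ℓ=10 (even) → k=9
i=0: a=22 ⇒ p=22, q=1
…
i=2: a=2 ⇒ p=200, q=9
…
i=4: a=1 ⇒ p=689, q=31
i=5: a=2 ⇒ p=1867, q=84
…
i=7: a=2 ⇒ p=6979, q=314
i=8: a=2 ⇒ p=16514, q=743
i=9: a=4 ⇒ p=73035, q=3286
(x₁, y₁) = (73035, 3286);  73035² − 494·3286² = 1 ✓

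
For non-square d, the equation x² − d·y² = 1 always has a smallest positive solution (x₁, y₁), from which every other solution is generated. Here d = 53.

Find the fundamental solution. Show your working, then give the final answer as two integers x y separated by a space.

√53 → a₀=7, period (3,1,1,3,14); ℓ=5 odd so k=9
a_0=7:  p_0=7·1+0=7,  q_0=7·0+1=1
a_1=3:  p_1=3·7+1=22,  q_1=3·1+0=3
a_2=1:  p_2=1·22+7=29,  q_2=1·3+1=4
a_3=1:  p_3=1·29+22=51,  q_3=1·4+3=7
a_4=3:  p_4=3·51+29=182,  q_4=3·7+4=25
a_5=14:  p_5=14·182+51=2599,  q_5=14·25+7=357
a_6=3:  p_6=3·2599+182=7979,  q_6=3·357+25=1096
a_7=1:  p_7=1·7979+2599=10578,  q_7=1·1096+357=1453
a_8=1:  p_8=1·10578+7979=18557,  q_8=1·1453+1096=2549
a_9=3:  p_9=3·18557+10578=66249,  q_9=3·2549+1453=9100
(x₁, y₁) = (66249, 9100);  66249² − 53·9100² = 1 ✓

66249 9100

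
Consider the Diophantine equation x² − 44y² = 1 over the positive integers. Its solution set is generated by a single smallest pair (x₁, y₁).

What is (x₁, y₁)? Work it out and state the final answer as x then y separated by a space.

[6; 1,1,1,2,1,1,1,12] for √44; ℓ=8 ⇒ convergent index 7
i=0: a=6 ⇒ p=6, q=1
…
i=2: a=1 ⇒ p=13, q=2
i=3: a=1 ⇒ p=20, q=3
i=4: a=2 ⇒ p=53, q=8
…
i=6: a=1 ⇒ p=126, q=19
i=7: a=1 ⇒ p=199, q=30
(x₁, y₁) = (199, 30);  199² − 44·30² = 1 ✓

199 30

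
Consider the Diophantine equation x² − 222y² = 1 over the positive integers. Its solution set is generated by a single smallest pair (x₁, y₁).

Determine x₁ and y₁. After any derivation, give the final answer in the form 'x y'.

149 10

√222 = [14; 1,8,1,28, …], period ℓ=4 (even) → k=3
a_0=14:  p_0=14·1+0=14,  q_0=14·0+1=1
…
a_2=8:  p_2=8·15+14=134,  q_2=8·1+1=9
a_3=1:  p_3=1·134+15=149,  q_3=1·9+1=10
→ (149, 10).  Check: 149²=22201, 222·10²=22200, difference 1.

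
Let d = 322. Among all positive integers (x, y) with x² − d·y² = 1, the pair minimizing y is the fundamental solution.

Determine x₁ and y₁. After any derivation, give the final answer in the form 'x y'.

323 18

√322 = [17; 1,16,1,34, …], period ℓ=4 (even) → k=3
step 0: (17, 1)  from 17·(1,0) + (0,1)
step 1: (18, 1)  from 1·(17,1) + (1,0)
step 2: (305, 17)  from 16·(18,1) + (17,1)
step 3: (323, 18)  from 1·(305,17) + (18,1)
fundamental: x₁=323, y₁=18  (since 104329 − 322·324 = 1)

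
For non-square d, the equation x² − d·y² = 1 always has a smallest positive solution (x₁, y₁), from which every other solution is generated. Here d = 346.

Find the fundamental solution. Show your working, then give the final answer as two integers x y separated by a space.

√346 → a₀=18, period (1,1,1,1,36); ℓ=5 odd so k=9
k=0  a_k=18  p_k/q_k = 18/1
…
k=2  a_k=1  p_k/q_k = 37/2
…
k=5  a_k=36  p_k/q_k = 3404/183
k=6  a_k=1  p_k/q_k = 3497/188
k=7  a_k=1  p_k/q_k = 6901/371
k=8  a_k=1  p_k/q_k = 10398/559
k=9  a_k=1  p_k/q_k = 17299/930
→ (17299, 930).  Check: 17299²=299255401, 346·930²=299255400, difference 1.

17299 930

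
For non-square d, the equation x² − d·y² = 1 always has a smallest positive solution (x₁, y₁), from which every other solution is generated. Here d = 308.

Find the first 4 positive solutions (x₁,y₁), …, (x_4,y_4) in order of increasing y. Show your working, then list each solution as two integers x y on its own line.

d=308: √d = [17; 1,1,4,1,1,34] (ℓ=6, even), read p_5/q_5
step 0: (17, 1)  from 17·(1,0) + (0,1)
…
step 4: (193, 11)  from 1·(158,9) + (35,2)
step 5: (351, 20)  from 1·(193,11) + (158,9)
→ (351, 20).  Check: 351²=123201, 308·20²=123200, difference 1.
k=2:  x_2 = 351·351+308·20·20 = 246401,  y_2 = 351·20+20·351 = 14040
k=3:  x_3 = 351·246401+308·20·14040 = 172973151,  y_3 = 351·14040+20·246401 = 9856060
k=4:  x_4 = 351·172973151+308·20·9856060 = 121426905601,  y_4 = 351·9856060+20·172973151 = 6918940080

351 20
246401 14040
172973151 9856060
121426905601 6918940080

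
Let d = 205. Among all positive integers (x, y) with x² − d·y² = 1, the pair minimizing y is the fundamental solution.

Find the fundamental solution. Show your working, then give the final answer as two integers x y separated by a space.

[14; 3,6,1,4,1,6,3,28] for √205; ℓ=8 ⇒ convergent index 7
k=0  a_k=14  p_k/q_k = 14/1
…
k=2  a_k=6  p_k/q_k = 272/19
…
k=6  a_k=6  p_k/q_k = 12614/881
k=7  a_k=3  p_k/q_k = 39689/2772
→ (39689, 2772).  Check: 39689²=1575216721, 205·2772²=1575216720, difference 1.

39689 2772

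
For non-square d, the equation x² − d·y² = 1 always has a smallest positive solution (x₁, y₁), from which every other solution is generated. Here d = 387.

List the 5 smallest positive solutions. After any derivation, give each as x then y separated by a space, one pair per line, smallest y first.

3482 177
24248647 1232628
168867574226 8584021215
1175993762661217 59779122508632
8189620394305140962 416301800566092033

[19; 1,2,19,2,1,38] for √387; ℓ=6 ⇒ convergent index 5
step 0: (19, 1)  from 19·(1,0) + (0,1)
…
step 3: (1141, 58)  from 19·(59,3) + (20,1)
step 4: (2341, 119)  from 2·(1141,58) + (59,3)
step 5: (3482, 177)  from 1·(2341,119) + (1141,58)
→ (3482, 177).  Check: 3482²=12124324, 387·177²=12124323, difference 1.
(x_2, y_2) = (3482·3482 + 387·177·177, 3482·177 + 177·3482) = (24248647, 1232628)
(x_3, y_3) = (3482·24248647 + 387·177·1232628, 3482·1232628 + 177·24248647) = (168867574226, 8584021215)
(x_4, y_4) = (3482·168867574226 + 387·177·8584021215, 3482·8584021215 + 177·168867574226) = (1175993762661217, 59779122508632)
(x_5, y_5) = (3482·1175993762661217 + 387·177·59779122508632, 3482·59779122508632 + 177·1175993762661217) = (8189620394305140962, 416301800566092033)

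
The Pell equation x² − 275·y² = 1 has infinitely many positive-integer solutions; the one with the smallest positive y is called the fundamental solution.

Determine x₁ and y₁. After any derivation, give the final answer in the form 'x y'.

√275 → a₀=16, period (1,1,2,1,1,32); ℓ=6 even so k=5
a_0=16:  p_0=16·1+0=16,  q_0=16·0+1=1
a_1=1:  p_1=1·16+1=17,  q_1=1·1+0=1
a_2=1:  p_2=1·17+16=33,  q_2=1·1+1=2
…
a_4=1:  p_4=1·83+33=116,  q_4=1·5+2=7
a_5=1:  p_5=1·116+83=199,  q_5=1·7+5=12
(x₁, y₁) = (199, 12);  199² − 275·12² = 1 ✓

199 12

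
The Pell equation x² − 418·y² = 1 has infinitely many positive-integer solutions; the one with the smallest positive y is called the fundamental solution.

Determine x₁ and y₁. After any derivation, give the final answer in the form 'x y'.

33857 1656

√418 = [20; 2,4,20,4,2,40, …], period ℓ=6 (even) → k=5
step 0: (20, 1)  from 20·(1,0) + (0,1)
…
step 2: (184, 9)  from 4·(41,2) + (20,1)
step 3: (3721, 182)  from 20·(184,9) + (41,2)
step 4: (15068, 737)  from 4·(3721,182) + (184,9)
step 5: (33857, 1656)  from 2·(15068,737) + (3721,182)
(x₁, y₁) = (33857, 1656);  33857² − 418·1656² = 1 ✓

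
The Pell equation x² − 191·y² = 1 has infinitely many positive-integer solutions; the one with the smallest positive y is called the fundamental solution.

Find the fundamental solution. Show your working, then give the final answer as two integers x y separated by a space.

8994000 650783

d=191: √d = [13; 1,4,1,1,3,…,4,1,26] (ℓ=16, even), read p_15/q_15
a_0=13:  p_0=13·1+0=13,  q_0=13·0+1=1
a_1=1:  p_1=1·13+1=14,  q_1=1·1+0=1
…
a_5=3:  p_5=3·152+83=539,  q_5=3·11+6=39
a_6=2:  p_6=2·539+152=1230,  q_6=2·39+11=89
a_7=2:  p_7=2·1230+539=2999,  q_7=2·89+39=217
…
a_9=2:  p_9=2·40217+2999=83433,  q_9=2·2910+217=6037
a_10=2:  p_10=2·83433+40217=207083,  q_10=2·6037+2910=14984
a_11=3:  p_11=3·207083+83433=704682,  q_11=3·14984+6037=50989
a_12=1:  p_12=1·704682+207083=911765,  q_12=1·50989+14984=65973
…
a_14=4:  p_14=4·1616447+911765=7377553,  q_14=4·116962+65973=533821
a_15=1:  p_15=1·7377553+1616447=8994000,  q_15=1·533821+116962=650783
(x₁, y₁) = (8994000, 650783);  8994000² − 191·650783² = 1 ✓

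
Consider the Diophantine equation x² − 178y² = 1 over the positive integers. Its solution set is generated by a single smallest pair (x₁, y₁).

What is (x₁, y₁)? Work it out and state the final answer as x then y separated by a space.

1601 120

√178 → a₀=13, period (2,1,12,1,2,26); ℓ=6 even so k=5
k=0  a_k=13  p_k/q_k = 13/1
k=1  a_k=2  p_k/q_k = 27/2
k=2  a_k=1  p_k/q_k = 40/3
…
k=4  a_k=1  p_k/q_k = 547/41
k=5  a_k=2  p_k/q_k = 1601/120
(x₁, y₁) = (1601, 120);  1601² − 178·120² = 1 ✓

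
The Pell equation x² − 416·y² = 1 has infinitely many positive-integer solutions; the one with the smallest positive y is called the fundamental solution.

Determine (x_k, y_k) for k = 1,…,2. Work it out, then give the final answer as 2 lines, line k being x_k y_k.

5201 255
54100801 2652510

d=416: √d = [20; 2,1,1,9,1,1,2,40] (ℓ=8, even), read p_7/q_7
a_0=20:  p_0=20·1+0=20,  q_0=20·0+1=1
a_1=2:  p_1=2·20+1=41,  q_1=2·1+0=2
…
a_3=1:  p_3=1·61+41=102,  q_3=1·3+2=5
a_4=9:  p_4=9·102+61=979,  q_4=9·5+3=48
a_5=1:  p_5=1·979+102=1081,  q_5=1·48+5=53
a_6=1:  p_6=1·1081+979=2060,  q_6=1·53+48=101
a_7=2:  p_7=2·2060+1081=5201,  q_7=2·101+53=255
(x₁, y₁) = (5201, 255);  5201² − 416·255² = 1 ✓
n=2: (5201,255)∘(5201,255) = (5201·5201+416·255·255, 5201·255+255·5201) = (54100801,2652510)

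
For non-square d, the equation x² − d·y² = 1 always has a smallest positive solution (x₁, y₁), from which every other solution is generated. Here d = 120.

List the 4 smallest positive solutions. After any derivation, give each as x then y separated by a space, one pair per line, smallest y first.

√120 = [10; 1,20, …], period ℓ=2 (even) → k=1
i=0: a=10 ⇒ p=10, q=1
i=1: a=1 ⇒ p=11, q=1
→ (11, 1).  Check: 11²=121, 120·1²=120, difference 1.
k=2:  x_2 = 11·11+120·1·1 = 241,  y_2 = 11·1+1·11 = 22
k=3:  x_3 = 11·241+120·1·22 = 5291,  y_3 = 11·22+1·241 = 483
k=4:  x_4 = 11·5291+120·1·483 = 116161,  y_4 = 11·483+1·5291 = 10604

11 1
241 22
5291 483
116161 10604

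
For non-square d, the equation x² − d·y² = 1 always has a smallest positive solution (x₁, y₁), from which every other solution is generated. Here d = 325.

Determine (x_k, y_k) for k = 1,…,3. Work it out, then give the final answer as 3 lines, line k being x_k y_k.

649 36
842401 46728
1093435849 60652908

[18; 36] for √325; ℓ=1 ⇒ convergent index 1
step 0: (18, 1)  from 18·(1,0) + (0,1)
step 1: (649, 36)  from 36·(18,1) + (1,0)
→ (649, 36).  Check: 649²=421201, 325·36²=421200, difference 1.
(649+36√325)^2 = 842401 + 46728√325
(649+36√325)^3 = 1093435849 + 60652908√325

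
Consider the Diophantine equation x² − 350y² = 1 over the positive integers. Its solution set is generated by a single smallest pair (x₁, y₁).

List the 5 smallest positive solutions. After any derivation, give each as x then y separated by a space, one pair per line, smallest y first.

√350 = [18; 1,2,2,2,1,36, …], period ℓ=6 (even) → k=5
k=0  a_k=18  p_k/q_k = 18/1
k=1  a_k=1  p_k/q_k = 19/1
…
k=4  a_k=2  p_k/q_k = 318/17
k=5  a_k=1  p_k/q_k = 449/24
→ (449, 24).  Check: 449²=201601, 350·24²=201600, difference 1.
k=2:  x_2 = 449·449+350·24·24 = 403201,  y_2 = 449·24+24·449 = 21552
k=3:  x_3 = 449·403201+350·24·21552 = 362074049,  y_3 = 449·21552+24·403201 = 19353672
k=4:  x_4 = 449·362074049+350·24·19353672 = 325142092801,  y_4 = 449·19353672+24·362074049 = 17379575904
k=5:  x_5 = 449·325142092801+350·24·17379575904 = 291977237261249,  y_5 = 449·17379575904+24·325142092801 = 15606839808120

449 24
403201 21552
362074049 19353672
325142092801 17379575904
291977237261249 15606839808120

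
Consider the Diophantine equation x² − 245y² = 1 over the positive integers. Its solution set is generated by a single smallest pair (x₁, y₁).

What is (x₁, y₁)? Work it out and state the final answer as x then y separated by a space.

51841 3312

[15; 1,1,1,7,6,7,1,1,1,30] for √245; ℓ=10 ⇒ convergent index 9
step 0: (15, 1)  from 15·(1,0) + (0,1)
…
step 4: (360, 23)  from 7·(47,3) + (31,2)
…
step 6: (15809, 1010)  from 7·(2207,141) + (360,23)
step 7: (18016, 1151)  from 1·(15809,1010) + (2207,141)
step 8: (33825, 2161)  from 1·(18016,1151) + (15809,1010)
step 9: (51841, 3312)  from 1·(33825,2161) + (18016,1151)
(x₁, y₁) = (51841, 3312);  51841² − 245·3312² = 1 ✓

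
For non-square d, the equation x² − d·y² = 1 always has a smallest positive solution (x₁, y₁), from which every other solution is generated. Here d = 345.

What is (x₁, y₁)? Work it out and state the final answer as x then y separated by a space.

d=345: √d = [18; 1,1,2,1,6,1,2,1,1,36] (ℓ=10, even), read p_9/q_9
a_0=18:  p_0=18·1+0=18,  q_0=18·0+1=1
…
a_3=2:  p_3=2·37+19=93,  q_3=2·2+1=5
…
a_6=1:  p_6=1·873+130=1003,  q_6=1·47+7=54
…
a_8=1:  p_8=1·2879+1003=3882,  q_8=1·155+54=209
a_9=1:  p_9=1·3882+2879=6761,  q_9=1·209+155=364
(x₁, y₁) = (6761, 364);  6761² − 345·364² = 1 ✓

6761 364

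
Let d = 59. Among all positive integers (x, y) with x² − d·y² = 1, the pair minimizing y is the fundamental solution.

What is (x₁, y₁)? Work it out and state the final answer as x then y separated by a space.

530 69

√59 = [7; 1,2,7,2,1,14, …], period ℓ=6 (even) → k=5
step 0: (7, 1)  from 7·(1,0) + (0,1)
step 1: (8, 1)  from 1·(7,1) + (1,0)
…
step 3: (169, 22)  from 7·(23,3) + (8,1)
step 4: (361, 47)  from 2·(169,22) + (23,3)
step 5: (530, 69)  from 1·(361,47) + (169,22)
(x₁, y₁) = (530, 69);  530² − 59·69² = 1 ✓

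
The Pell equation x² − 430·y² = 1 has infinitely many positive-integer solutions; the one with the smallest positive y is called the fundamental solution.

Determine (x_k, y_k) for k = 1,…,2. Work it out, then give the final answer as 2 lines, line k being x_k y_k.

2862251 138030
16384961574001 790153011060

√430 → a₀=20, period (1,2,1,3,1,…,2,1,40); ℓ=14 even so k=13
a_0=20:  p_0=20·1+0=20,  q_0=20·0+1=1
…
a_2=2:  p_2=2·21+20=62,  q_2=2·1+1=3
a_3=1:  p_3=1·62+21=83,  q_3=1·3+1=4
…
a_5=1:  p_5=1·311+83=394,  q_5=1·15+4=19
…
a_11=1:  p_11=1·599138+155233=754371,  q_11=1·28893+7486=36379
a_12=2:  p_12=2·754371+599138=2107880,  q_12=2·36379+28893=101651
a_13=1:  p_13=1·2107880+754371=2862251,  q_13=1·101651+36379=138030
(x₁, y₁) = (2862251, 138030);  2862251² − 430·138030² = 1 ✓
n=2: (2862251,138030)∘(2862251,138030) = (2862251·2862251+430·138030·138030, 2862251·138030+138030·2862251) = (16384961574001,790153011060)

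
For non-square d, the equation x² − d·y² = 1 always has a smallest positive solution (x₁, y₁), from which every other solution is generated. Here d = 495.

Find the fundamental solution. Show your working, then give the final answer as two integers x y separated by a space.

89 4

√495 = [22; 4,44, …], period ℓ=2 (even) → k=1
i=0: a=22 ⇒ p=22, q=1
i=1: a=4 ⇒ p=89, q=4
fundamental: x₁=89, y₁=4  (since 7921 − 495·16 = 1)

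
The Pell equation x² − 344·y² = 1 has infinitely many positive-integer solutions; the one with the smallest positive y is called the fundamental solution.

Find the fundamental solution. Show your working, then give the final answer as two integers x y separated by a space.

[18; 1,1,4,1,3,1,4,1,1,36] for √344; ℓ=10 ⇒ convergent index 9
i=0: a=18 ⇒ p=18, q=1
…
i=2: a=1 ⇒ p=37, q=2
i=3: a=4 ⇒ p=167, q=9
i=4: a=1 ⇒ p=204, q=11
…
i=8: a=1 ⇒ p=5694, q=307
i=9: a=1 ⇒ p=10405, q=561
→ (10405, 561).  Check: 10405²=108264025, 344·561²=108264024, difference 1.

10405 561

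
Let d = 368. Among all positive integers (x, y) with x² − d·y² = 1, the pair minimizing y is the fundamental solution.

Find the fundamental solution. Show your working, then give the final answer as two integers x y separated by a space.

1151 60

√368 → a₀=19, period (5,2,5,38); ℓ=4 even so k=3
i=0: a=19 ⇒ p=19, q=1
i=1: a=5 ⇒ p=96, q=5
i=2: a=2 ⇒ p=211, q=11
i=3: a=5 ⇒ p=1151, q=60
(x₁, y₁) = (1151, 60);  1151² − 368·60² = 1 ✓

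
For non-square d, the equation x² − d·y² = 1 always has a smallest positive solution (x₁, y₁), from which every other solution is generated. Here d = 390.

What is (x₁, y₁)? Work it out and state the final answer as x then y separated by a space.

√390 → a₀=19, period (1,2,1,38); ℓ=4 even so k=3
a_0=19:  p_0=19·1+0=19,  q_0=19·0+1=1
a_1=1:  p_1=1·19+1=20,  q_1=1·1+0=1
a_2=2:  p_2=2·20+19=59,  q_2=2·1+1=3
a_3=1:  p_3=1·59+20=79,  q_3=1·3+1=4
fundamental: x₁=79, y₁=4  (since 6241 − 390·16 = 1)

79 4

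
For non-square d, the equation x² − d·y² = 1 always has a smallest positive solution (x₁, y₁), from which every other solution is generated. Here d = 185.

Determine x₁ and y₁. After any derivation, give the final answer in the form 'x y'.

9249 680

d=185: √d = [13; 1,1,1,1,26] (ℓ=5, odd), read p_9/q_9
i=0: a=13 ⇒ p=13, q=1
i=1: a=1 ⇒ p=14, q=1
i=2: a=1 ⇒ p=27, q=2
…
i=4: a=1 ⇒ p=68, q=5
i=5: a=26 ⇒ p=1809, q=133
…
i=7: a=1 ⇒ p=3686, q=271
i=8: a=1 ⇒ p=5563, q=409
i=9: a=1 ⇒ p=9249, q=680
→ (9249, 680).  Check: 9249²=85544001, 185·680²=85544000, difference 1.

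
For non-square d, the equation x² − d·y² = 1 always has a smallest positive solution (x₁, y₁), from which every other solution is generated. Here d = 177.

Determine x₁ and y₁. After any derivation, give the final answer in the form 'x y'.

62423 4692

d=177: √d = [13; 3,3,2,8,2,3,3,26] (ℓ=8, even), read p_7/q_7
a_0=13:  p_0=13·1+0=13,  q_0=13·0+1=1
…
a_3=2:  p_3=2·133+40=306,  q_3=2·10+3=23
a_4=8:  p_4=8·306+133=2581,  q_4=8·23+10=194
a_5=2:  p_5=2·2581+306=5468,  q_5=2·194+23=411
a_6=3:  p_6=3·5468+2581=18985,  q_6=3·411+194=1427
a_7=3:  p_7=3·18985+5468=62423,  q_7=3·1427+411=4692
fundamental: x₁=62423, y₁=4692  (since 3896630929 − 177·22014864 = 1)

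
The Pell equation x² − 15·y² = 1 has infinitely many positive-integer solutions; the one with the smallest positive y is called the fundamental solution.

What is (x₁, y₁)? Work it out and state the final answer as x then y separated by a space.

4 1

d=15: √d = [3; 1,6] (ℓ=2, even), read p_1/q_1
a_0=3:  p_0=3·1+0=3,  q_0=3·0+1=1
a_1=1:  p_1=1·3+1=4,  q_1=1·1+0=1
→ (4, 1).  Check: 4²=16, 15·1²=15, difference 1.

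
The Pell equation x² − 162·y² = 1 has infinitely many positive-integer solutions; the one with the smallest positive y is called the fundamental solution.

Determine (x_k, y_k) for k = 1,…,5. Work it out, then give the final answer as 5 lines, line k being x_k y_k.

19601 1540
768398401 60371080
30122754096401 2366667076620
1180872205318713601 92778082677286160
46292552162781456490001 3637086394748304967700

√162 → a₀=12, period (1,2,1,2,12,2,1,2,1,24); ℓ=10 even so k=9
a_0=12:  p_0=12·1+0=12,  q_0=12·0+1=1
…
a_6=2:  p_6=2·1731+140=3602,  q_6=2·136+11=283
a_7=1:  p_7=1·3602+1731=5333,  q_7=1·283+136=419
a_8=2:  p_8=2·5333+3602=14268,  q_8=2·419+283=1121
a_9=1:  p_9=1·14268+5333=19601,  q_9=1·1121+419=1540
(x₁, y₁) = (19601, 1540);  19601² − 162·1540² = 1 ✓
k=2:  x_2 = 19601·19601+162·1540·1540 = 768398401,  y_2 = 19601·1540+1540·19601 = 60371080
k=3:  x_3 = 19601·768398401+162·1540·60371080 = 30122754096401,  y_3 = 19601·60371080+1540·768398401 = 2366667076620
k=4:  x_4 = 19601·30122754096401+162·1540·2366667076620 = 1180872205318713601,  y_4 = 19601·2366667076620+1540·30122754096401 = 92778082677286160
k=5:  x_5 = 19601·1180872205318713601+162·1540·92778082677286160 = 46292552162781456490001,  y_5 = 19601·92778082677286160+1540·1180872205318713601 = 3637086394748304967700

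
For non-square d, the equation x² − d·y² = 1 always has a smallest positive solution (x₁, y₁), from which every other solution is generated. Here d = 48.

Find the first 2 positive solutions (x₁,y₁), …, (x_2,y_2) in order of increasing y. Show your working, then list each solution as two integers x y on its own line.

[6; 1,12] for √48; ℓ=2 ⇒ convergent index 1
step 0: (6, 1)  from 6·(1,0) + (0,1)
step 1: (7, 1)  from 1·(6,1) + (1,0)
→ (7, 1).  Check: 7²=49, 48·1²=48, difference 1.
(7+1√48)^2 = 97 + 14√48

7 1
97 14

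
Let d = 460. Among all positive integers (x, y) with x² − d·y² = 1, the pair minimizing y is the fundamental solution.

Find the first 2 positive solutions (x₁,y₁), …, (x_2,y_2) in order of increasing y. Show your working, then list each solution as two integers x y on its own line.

√460 → a₀=21, period (2,4,3,1,2,10,2,1,3,4,2,42); ℓ=12 even so k=11
step 0: (21, 1)  from 21·(1,0) + (0,1)
step 1: (43, 2)  from 2·(21,1) + (1,0)
…
step 3: (622, 29)  from 3·(193,9) + (43,2)
step 4: (815, 38)  from 1·(622,29) + (193,9)
…
step 6: (23335, 1088)  from 10·(2252,105) + (815,38)
step 7: (48922, 2281)  from 2·(23335,1088) + (2252,105)
step 8: (72257, 3369)  from 1·(48922,2281) + (23335,1088)
…
step 10: (1135029, 52921)  from 4·(265693,12388) + (72257,3369)
step 11: (2535751, 118230)  from 2·(1135029,52921) + (265693,12388)
(x₁, y₁) = (2535751, 118230);  2535751² − 460·118230² = 1 ✓
k=2:  x_2 = 2535751·2535751+460·118230·118230 = 12860066268001,  y_2 = 2535751·118230+118230·2535751 = 599603681460

2535751 118230
12860066268001 599603681460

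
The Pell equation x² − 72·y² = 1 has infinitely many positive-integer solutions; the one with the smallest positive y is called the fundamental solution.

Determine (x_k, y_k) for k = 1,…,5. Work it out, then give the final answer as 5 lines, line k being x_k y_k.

√72 = [8; 2,16, …], period ℓ=2 (even) → k=1
k=0  a_k=8  p_k/q_k = 8/1
k=1  a_k=2  p_k/q_k = 17/2
(x₁, y₁) = (17, 2);  17² − 72·2² = 1 ✓
n=2: (17,2)∘(17,2) = (17·17+72·2·2, 17·2+2·17) = (577,68)
n=3: (577,68)∘(17,2) = (17·577+72·2·68, 17·68+2·577) = (19601,2310)
n=4: (19601,2310)∘(17,2) = (17·19601+72·2·2310, 17·2310+2·19601) = (665857,78472)
n=5: (665857,78472)∘(17,2) = (17·665857+72·2·78472, 17·78472+2·665857) = (22619537,2665738)

17 2
577 68
19601 2310
665857 78472
22619537 2665738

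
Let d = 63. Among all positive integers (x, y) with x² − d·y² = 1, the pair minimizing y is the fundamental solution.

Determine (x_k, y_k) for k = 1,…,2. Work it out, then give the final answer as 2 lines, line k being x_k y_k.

8 1
127 16

√63 → a₀=7, period (1,14); ℓ=2 even so k=1
step 0: (7, 1)  from 7·(1,0) + (0,1)
step 1: (8, 1)  from 1·(7,1) + (1,0)
→ (8, 1).  Check: 8²=64, 63·1²=63, difference 1.
(8+1√63)^2 = 127 + 16√63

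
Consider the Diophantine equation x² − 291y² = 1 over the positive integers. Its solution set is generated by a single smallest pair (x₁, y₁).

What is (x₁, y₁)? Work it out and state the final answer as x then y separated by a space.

290 17

d=291: √d = [17; 17,34] (ℓ=2, even), read p_1/q_1
step 0: (17, 1)  from 17·(1,0) + (0,1)
step 1: (290, 17)  from 17·(17,1) + (1,0)
fundamental: x₁=290, y₁=17  (since 84100 − 291·289 = 1)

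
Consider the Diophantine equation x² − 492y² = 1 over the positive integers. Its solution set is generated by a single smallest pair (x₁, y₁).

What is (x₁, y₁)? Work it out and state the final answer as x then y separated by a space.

√492 → a₀=22, period (5,1,1,10,1,1,5,44); ℓ=8 even so k=7
i=0: a=22 ⇒ p=22, q=1
…
i=3: a=1 ⇒ p=244, q=11
i=4: a=10 ⇒ p=2573, q=116
i=5: a=1 ⇒ p=2817, q=127
i=6: a=1 ⇒ p=5390, q=243
i=7: a=5 ⇒ p=29767, q=1342
→ (29767, 1342).  Check: 29767²=886074289, 492·1342²=886074288, difference 1.

29767 1342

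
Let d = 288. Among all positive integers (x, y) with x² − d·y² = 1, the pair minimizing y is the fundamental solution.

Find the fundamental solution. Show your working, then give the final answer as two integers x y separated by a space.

17 1

[16; 1,32] for √288; ℓ=2 ⇒ convergent index 1
step 0: (16, 1)  from 16·(1,0) + (0,1)
step 1: (17, 1)  from 1·(16,1) + (1,0)
fundamental: x₁=17, y₁=1  (since 289 − 288·1 = 1)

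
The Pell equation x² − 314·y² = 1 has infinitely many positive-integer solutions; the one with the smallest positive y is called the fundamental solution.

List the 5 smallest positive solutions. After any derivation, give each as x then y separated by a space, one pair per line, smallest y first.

[17; 1,2,1,1,2,1,34] for √314; ℓ=7 ⇒ convergent index 13
step 0: (17, 1)  from 17·(1,0) + (0,1)
step 1: (18, 1)  from 1·(17,1) + (1,0)
step 2: (53, 3)  from 2·(18,1) + (17,1)
…
step 8: (15824, 893)  from 1·(15381,868) + (443,25)
…
step 11: (109882, 6201)  from 1·(62853,3547) + (47029,2654)
step 12: (282617, 15949)  from 2·(109882,6201) + (62853,3547)
step 13: (392499, 22150)  from 1·(282617,15949) + (109882,6201)
fundamental: x₁=392499, y₁=22150  (since 154055465001 − 314·490622500 = 1)
k=2:  x_2 = 392499·392499+314·22150·22150 = 308110930001,  y_2 = 392499·22150+22150·392499 = 17387705700
k=3:  x_3 = 392499·308110930001+314·22150·17387705700 = 241866463828532499,  y_3 = 392499·17387705700+22150·308110930001 = 13649314199066450
k=4:  x_4 = 392499·241866463828532499+314·22150·13649314199066450 = 189864690372162243720001,  y_4 = 392499·13649314199066450+22150·241866463828532499 = 10714684347621377411400
k=5:  x_5 = 392499·189864690372162243720001+314·22150·10714684347621377411400 = 149043402212524750531884812499,  y_5 = 392499·10714684347621377411400+22150·189864690372162243720001 = 8411005783500436710995110750

392499 22150
308110930001 17387705700
241866463828532499 13649314199066450
189864690372162243720001 10714684347621377411400
149043402212524750531884812499 8411005783500436710995110750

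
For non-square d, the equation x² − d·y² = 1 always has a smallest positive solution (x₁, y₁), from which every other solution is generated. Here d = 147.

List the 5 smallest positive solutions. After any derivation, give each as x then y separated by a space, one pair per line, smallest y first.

√147 = [12; 8,24, …], period ℓ=2 (even) → k=1
step 0: (12, 1)  from 12·(1,0) + (0,1)
step 1: (97, 8)  from 8·(12,1) + (1,0)
(x₁, y₁) = (97, 8);  97² − 147·8² = 1 ✓
(97+8√147)^2 = 18817 + 1552√147
(97+8√147)^3 = 3650401 + 301080√147
(97+8√147)^4 = 708158977 + 58407968√147
(97+8√147)^5 = 137379191137 + 11330844712√147

97 8
18817 1552
3650401 301080
708158977 58407968
137379191137 11330844712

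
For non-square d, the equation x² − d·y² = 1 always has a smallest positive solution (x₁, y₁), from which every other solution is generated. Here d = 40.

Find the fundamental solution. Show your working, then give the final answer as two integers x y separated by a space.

19 3

√40 = [6; 3,12, …], period ℓ=2 (even) → k=1
step 0: (6, 1)  from 6·(1,0) + (0,1)
step 1: (19, 3)  from 3·(6,1) + (1,0)
(x₁, y₁) = (19, 3);  19² − 40·3² = 1 ✓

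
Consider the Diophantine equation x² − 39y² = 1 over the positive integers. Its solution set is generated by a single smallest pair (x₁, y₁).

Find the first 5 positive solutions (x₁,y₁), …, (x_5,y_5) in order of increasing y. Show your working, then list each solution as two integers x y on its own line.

25 4
1249 200
62425 9996
3120001 499600
155937625 24970004

d=39: √d = [6; 4,12] (ℓ=2, even), read p_1/q_1
a_0=6:  p_0=6·1+0=6,  q_0=6·0+1=1
a_1=4:  p_1=4·6+1=25,  q_1=4·1+0=4
fundamental: x₁=25, y₁=4  (since 625 − 39·16 = 1)
n=2: (25,4)∘(25,4) = (25·25+39·4·4, 25·4+4·25) = (1249,200)
n=3: (1249,200)∘(25,4) = (25·1249+39·4·200, 25·200+4·1249) = (62425,9996)
n=4: (62425,9996)∘(25,4) = (25·62425+39·4·9996, 25·9996+4·62425) = (3120001,499600)
n=5: (3120001,499600)∘(25,4) = (25·3120001+39·4·499600, 25·499600+4·3120001) = (155937625,24970004)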